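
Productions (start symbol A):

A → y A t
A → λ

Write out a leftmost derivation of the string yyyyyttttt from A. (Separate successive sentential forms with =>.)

A=>yAt=>yyAtt=>yyyAttt=>yyyyAtttt=>yyyyyAttttt=>yyyyyttttt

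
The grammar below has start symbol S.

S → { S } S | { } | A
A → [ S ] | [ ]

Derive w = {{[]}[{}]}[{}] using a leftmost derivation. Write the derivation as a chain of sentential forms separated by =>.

S => {S}S => {{S}S}S => {{A}S}S => {{[]}S}S => {{[]}A}S => {{[]}[S]}S => {{[]}[{}]}S => {{[]}[{}]}A => {{[]}[{}]}[S] => {{[]}[{}]}[{}]

S => {S}S   [S → { S } S]
{S}S => {{S}S}S   [S → { S } S]
{{S}S}S => {{A}S}S   [S → A]
{{A}S}S => {{[]}S}S   [A → [ ]]
{{[]}S}S => {{[]}A}S   [S → A]
{{[]}A}S => {{[]}[S]}S   [A → [ S ]]
{{[]}[S]}S => {{[]}[{}]}S   [S → { }]
{{[]}[{}]}S => {{[]}[{}]}A   [S → A]
{{[]}[{}]}A => {{[]}[{}]}[S]   [A → [ S ]]
{{[]}[{}]}[S] => {{[]}[{}]}[{}]   [S → { }]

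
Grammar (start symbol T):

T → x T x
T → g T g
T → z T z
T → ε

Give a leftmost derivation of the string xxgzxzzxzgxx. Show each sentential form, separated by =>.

T => xTx => xxTxx => xxgTgxx => xxgzTzgxx => xxgzxTxzgxx => xxgzxzTzxzgxx => xxgzxzzxzgxx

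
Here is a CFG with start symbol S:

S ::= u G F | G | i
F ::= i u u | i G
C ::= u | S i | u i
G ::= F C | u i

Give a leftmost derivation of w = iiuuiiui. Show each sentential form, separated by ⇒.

S ⇒ G ⇒ FC ⇒ iGC ⇒ iFCC ⇒ iiuuCC ⇒ iiuuSiC ⇒ iiuuiiC ⇒ iiuuiiui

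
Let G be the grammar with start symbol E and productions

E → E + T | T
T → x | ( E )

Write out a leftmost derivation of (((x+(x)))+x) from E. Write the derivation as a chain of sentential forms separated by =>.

E => T => (E) => (E+T) => (T+T) => ((E)+T) => ((T)+T) => (((E))+T) => (((E+T))+T) => (((T+T))+T) => (((x+T))+T) => (((x+(E)))+T) => (((x+(T)))+T) => (((x+(x)))+T) => (((x+(x)))+x)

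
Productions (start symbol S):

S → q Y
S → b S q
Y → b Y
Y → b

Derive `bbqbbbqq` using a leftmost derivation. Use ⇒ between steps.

S ⇒ bSq ⇒ bbSqq ⇒ bbqYqq ⇒ bbqbYqq ⇒ bbqbbYqq ⇒ bbqbbbqq

S ⇒ bSq   [S → b S q]
bSq ⇒ bbSqq   [S → b S q]
bbSqq ⇒ bbqYqq   [S → q Y]
bbqYqq ⇒ bbqbYqq   [Y → b Y]
bbqbYqq ⇒ bbqbbYqq   [Y → b Y]
bbqbbYqq ⇒ bbqbbbqq   [Y → b]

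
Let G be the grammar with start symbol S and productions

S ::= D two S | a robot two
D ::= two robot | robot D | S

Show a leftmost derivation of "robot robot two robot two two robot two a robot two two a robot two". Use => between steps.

S => D two S   [S ::= D two S]
D two S => S two S   [D ::= S]
S two S => D two S two S   [S ::= D two S]
D two S two S => robot D two S two S   [D ::= robot D]
robot D two S two S => robot robot D two S two S   [D ::= robot D]
robot robot D two S two S => robot robot two robot two S two S   [D ::= two robot]
robot robot two robot two S two S => robot robot two robot two D two S two S   [S ::= D two S]
robot robot two robot two D two S two S => robot robot two robot two two robot two S two S   [D ::= two robot]
robot robot two robot two two robot two S two S => robot robot two robot two two robot two a robot two two S   [S ::= a robot two]
robot robot two robot two two robot two a robot two two S => robot robot two robot two two robot two a robot two two a robot two   [S ::= a robot two]

S => D two S => S two S => D two S two S => robot D two S two S => robot robot D two S two S => robot robot two robot two S two S => robot robot two robot two D two S two S => robot robot two robot two two robot two S two S => robot robot two robot two two robot two a robot two two S => robot robot two robot two two robot two a robot two two a robot two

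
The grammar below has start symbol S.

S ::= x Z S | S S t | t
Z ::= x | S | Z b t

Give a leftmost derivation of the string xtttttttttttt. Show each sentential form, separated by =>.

S=>SSt=>SStSt=>SStStSt=>SStStStSt=>SStStStStSt=>xZSStStStStSt=>xSSStStStStSt=>xtSStStStStSt=>xttStStStStSt=>xttttStStStSt=>xttttttStStSt=>xttttttttStSt=>xttttttttttSt=>xtttttttttttt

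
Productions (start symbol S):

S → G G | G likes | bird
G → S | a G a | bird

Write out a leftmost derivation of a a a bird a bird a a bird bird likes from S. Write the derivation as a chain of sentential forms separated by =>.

S => G likes   [S → G likes]
G likes => S likes   [G → S]
S likes => G G likes   [S → G G]
G G likes => S G likes   [G → S]
S G likes => G G G likes   [S → G G]
G G G likes => a G a G G likes   [G → a G a]
a G a G G likes => a a G a a G G likes   [G → a G a]
a a G a a G G likes => a a S a a G G likes   [G → S]
a a S a a G G likes => a a G G a a G G likes   [S → G G]
a a G G a a G G likes => a a a G a G a a G G likes   [G → a G a]
a a a G a G a a G G likes => a a a bird a G a a G G likes   [G → bird]
a a a bird a G a a G G likes => a a a bird a bird a a G G likes   [G → bird]
a a a bird a bird a a G G likes => a a a bird a bird a a bird G likes   [G → bird]
a a a bird a bird a a bird G likes => a a a bird a bird a a bird bird likes   [G → bird]

S => G likes => S likes => G G likes => S G likes => G G G likes => a G a G G likes => a a G a a G G likes => a a S a a G G likes => a a G G a a G G likes => a a a G a G a a G G likes => a a a bird a G a a G G likes => a a a bird a bird a a G G likes => a a a bird a bird a a bird G likes => a a a bird a bird a a bird bird likes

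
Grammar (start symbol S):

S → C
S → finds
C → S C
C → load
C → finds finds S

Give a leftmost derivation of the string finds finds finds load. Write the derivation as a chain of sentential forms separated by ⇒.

S ⇒ C ⇒ finds finds S ⇒ finds finds C ⇒ finds finds S C ⇒ finds finds finds C ⇒ finds finds finds load

S ⇒ C   [S → C]
C ⇒ finds finds S   [C → finds finds S]
finds finds S ⇒ finds finds C   [S → C]
finds finds C ⇒ finds finds S C   [C → S C]
finds finds S C ⇒ finds finds finds C   [S → finds]
finds finds finds C ⇒ finds finds finds load   [C → load]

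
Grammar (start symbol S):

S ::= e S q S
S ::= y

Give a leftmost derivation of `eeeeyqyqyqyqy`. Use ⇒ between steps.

S ⇒ eSqS ⇒ eeSqSqS ⇒ eeeSqSqSqS ⇒ eeeeSqSqSqSqS ⇒ eeeeyqSqSqSqS ⇒ eeeeyqyqSqSqS ⇒ eeeeyqyqyqSqS ⇒ eeeeyqyqyqyqS ⇒ eeeeyqyqyqyqy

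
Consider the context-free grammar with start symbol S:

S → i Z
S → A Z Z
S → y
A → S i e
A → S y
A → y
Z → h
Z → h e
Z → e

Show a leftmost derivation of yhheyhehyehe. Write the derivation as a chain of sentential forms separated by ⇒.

S ⇒ AZZ ⇒ SyZZ ⇒ AZZyZZ ⇒ SyZZyZZ ⇒ AZZyZZyZZ ⇒ yZZyZZyZZ ⇒ yhZyZZyZZ ⇒ yhheyZZyZZ ⇒ yhheyheZyZZ ⇒ yhheyhehyZZ ⇒ yhheyhehyeZ ⇒ yhheyhehyehe

S ⇒ AZZ   [S → A Z Z]
AZZ ⇒ SyZZ   [A → S y]
SyZZ ⇒ AZZyZZ   [S → A Z Z]
AZZyZZ ⇒ SyZZyZZ   [A → S y]
SyZZyZZ ⇒ AZZyZZyZZ   [S → A Z Z]
AZZyZZyZZ ⇒ yZZyZZyZZ   [A → y]
yZZyZZyZZ ⇒ yhZyZZyZZ   [Z → h]
yhZyZZyZZ ⇒ yhheyZZyZZ   [Z → h e]
yhheyZZyZZ ⇒ yhheyheZyZZ   [Z → h e]
yhheyheZyZZ ⇒ yhheyhehyZZ   [Z → h]
yhheyhehyZZ ⇒ yhheyhehyeZ   [Z → e]
yhheyhehyeZ ⇒ yhheyhehyehe   [Z → h e]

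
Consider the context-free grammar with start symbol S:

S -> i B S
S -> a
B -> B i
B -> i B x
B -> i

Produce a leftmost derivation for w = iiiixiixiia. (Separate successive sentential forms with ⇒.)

S ⇒ iBS ⇒ iBiS ⇒ iBiiS ⇒ iiBxiiS ⇒ iiBixiiS ⇒ iiBiixiiS ⇒ iiiBxiixiiS ⇒ iiiixiixiiS ⇒ iiiixiixiia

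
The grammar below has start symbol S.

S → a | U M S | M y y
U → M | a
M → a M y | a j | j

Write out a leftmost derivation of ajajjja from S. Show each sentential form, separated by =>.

S => UMS => MMS => ajMS => ajajS => ajajUMS => ajajMMS => ajajjMS => ajajjjS => ajajjja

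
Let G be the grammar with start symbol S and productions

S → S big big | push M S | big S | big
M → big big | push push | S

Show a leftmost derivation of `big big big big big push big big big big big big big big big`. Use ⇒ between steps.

S ⇒ big S   [S → big S]
big S ⇒ big big S   [S → big S]
big big S ⇒ big big big S   [S → big S]
big big big S ⇒ big big big S big big   [S → S big big]
big big big S big big ⇒ big big big big S big big   [S → big S]
big big big big S big big ⇒ big big big big big S big big   [S → big S]
big big big big big S big big ⇒ big big big big big push M S big big   [S → push M S]
big big big big big push M S big big ⇒ big big big big big push S S big big   [M → S]
big big big big big push S S big big ⇒ big big big big big push big S S big big   [S → big S]
big big big big big push big S S big big ⇒ big big big big big push big big S S big big   [S → big S]
big big big big big push big big S S big big ⇒ big big big big big push big big S big big S big big   [S → S big big]
big big big big big push big big S big big S big big ⇒ big big big big big push big big big S big big S big big   [S → big S]
big big big big big push big big big S big big S big big ⇒ big big big big big push big big big big big big S big big   [S → big]
big big big big big push big big big big big big S big big ⇒ big big big big big push big big big big big big big big big   [S → big]

S ⇒ big S ⇒ big big S ⇒ big big big S ⇒ big big big S big big ⇒ big big big big S big big ⇒ big big big big big S big big ⇒ big big big big big push M S big big ⇒ big big big big big push S S big big ⇒ big big big big big push big S S big big ⇒ big big big big big push big big S S big big ⇒ big big big big big push big big S big big S big big ⇒ big big big big big push big big big S big big S big big ⇒ big big big big big push big big big big big big S big big ⇒ big big big big big push big big big big big big big big big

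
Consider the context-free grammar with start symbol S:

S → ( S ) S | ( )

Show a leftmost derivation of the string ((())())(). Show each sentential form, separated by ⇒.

S ⇒ (S)S ⇒ ((S)S)S ⇒ ((())S)S ⇒ ((())())S ⇒ ((())())()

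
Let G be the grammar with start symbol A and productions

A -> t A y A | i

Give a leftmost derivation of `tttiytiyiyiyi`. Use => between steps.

A => tAyA => ttAyAyA => tttAyAyAyA => tttiyAyAyA => tttiytAyAyAyA => tttiytiyAyAyA => tttiytiyiyAyA => tttiytiyiyiyA => tttiytiyiyiyi

A => tAyA   [A -> t A y A]
tAyA => ttAyAyA   [A -> t A y A]
ttAyAyA => tttAyAyAyA   [A -> t A y A]
tttAyAyAyA => tttiyAyAyA   [A -> i]
tttiyAyAyA => tttiytAyAyAyA   [A -> t A y A]
tttiytAyAyAyA => tttiytiyAyAyA   [A -> i]
tttiytiyAyAyA => tttiytiyiyAyA   [A -> i]
tttiytiyiyAyA => tttiytiyiyiyA   [A -> i]
tttiytiyiyiyA => tttiytiyiyiyi   [A -> i]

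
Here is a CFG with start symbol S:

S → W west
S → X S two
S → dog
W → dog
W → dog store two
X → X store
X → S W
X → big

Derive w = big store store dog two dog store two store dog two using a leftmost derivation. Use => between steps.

S => X S two => X store S two => S W store S two => X S two W store S two => X store S two W store S two => X store store S two W store S two => big store store S two W store S two => big store store dog two W store S two => big store store dog two dog store two store S two => big store store dog two dog store two store dog two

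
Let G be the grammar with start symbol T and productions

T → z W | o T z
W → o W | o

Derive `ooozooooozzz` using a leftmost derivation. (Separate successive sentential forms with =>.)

T => oTz   [T → o T z]
oTz => ooTzz   [T → o T z]
ooTzz => oooTzzz   [T → o T z]
oooTzzz => ooozWzzz   [T → z W]
ooozWzzz => ooozoWzzz   [W → o W]
ooozoWzzz => ooozooWzzz   [W → o W]
ooozooWzzz => ooozoooWzzz   [W → o W]
ooozoooWzzz => ooozooooWzzz   [W → o W]
ooozooooWzzz => ooozooooozzz   [W → o]

T => oTz => ooTzz => oooTzzz => ooozWzzz => ooozoWzzz => ooozooWzzz => ooozoooWzzz => ooozooooWzzz => ooozooooozzz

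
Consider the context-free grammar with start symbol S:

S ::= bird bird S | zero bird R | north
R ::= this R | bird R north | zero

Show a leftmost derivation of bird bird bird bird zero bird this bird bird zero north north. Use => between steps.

S => bird bird S   [S ::= bird bird S]
bird bird S => bird bird bird bird S   [S ::= bird bird S]
bird bird bird bird S => bird bird bird bird zero bird R   [S ::= zero bird R]
bird bird bird bird zero bird R => bird bird bird bird zero bird this R   [R ::= this R]
bird bird bird bird zero bird this R => bird bird bird bird zero bird this bird R north   [R ::= bird R north]
bird bird bird bird zero bird this bird R north => bird bird bird bird zero bird this bird bird R north north   [R ::= bird R north]
bird bird bird bird zero bird this bird bird R north north => bird bird bird bird zero bird this bird bird zero north north   [R ::= zero]

S => bird bird S => bird bird bird bird S => bird bird bird bird zero bird R => bird bird bird bird zero bird this R => bird bird bird bird zero bird this bird R north => bird bird bird bird zero bird this bird bird R north north => bird bird bird bird zero bird this bird bird zero north north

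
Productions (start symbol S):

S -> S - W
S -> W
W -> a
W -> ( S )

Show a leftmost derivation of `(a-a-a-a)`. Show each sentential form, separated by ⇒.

S ⇒ W   [S -> W]
W ⇒ (S)   [W -> ( S )]
(S) ⇒ (S-W)   [S -> S - W]
(S-W) ⇒ (S-W-W)   [S -> S - W]
(S-W-W) ⇒ (S-W-W-W)   [S -> S - W]
(S-W-W-W) ⇒ (W-W-W-W)   [S -> W]
(W-W-W-W) ⇒ (a-W-W-W)   [W -> a]
(a-W-W-W) ⇒ (a-a-W-W)   [W -> a]
(a-a-W-W) ⇒ (a-a-a-W)   [W -> a]
(a-a-a-W) ⇒ (a-a-a-a)   [W -> a]

S ⇒ W ⇒ (S) ⇒ (S-W) ⇒ (S-W-W) ⇒ (S-W-W-W) ⇒ (W-W-W-W) ⇒ (a-W-W-W) ⇒ (a-a-W-W) ⇒ (a-a-a-W) ⇒ (a-a-a-a)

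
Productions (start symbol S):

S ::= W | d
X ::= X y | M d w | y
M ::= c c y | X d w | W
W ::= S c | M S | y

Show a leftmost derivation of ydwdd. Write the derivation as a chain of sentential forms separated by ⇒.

S ⇒ W   [S ::= W]
W ⇒ MS   [W ::= M S]
MS ⇒ WS   [M ::= W]
WS ⇒ MSS   [W ::= M S]
MSS ⇒ XdwSS   [M ::= X d w]
XdwSS ⇒ ydwSS   [X ::= y]
ydwSS ⇒ ydwdS   [S ::= d]
ydwdS ⇒ ydwdd   [S ::= d]

S ⇒ W ⇒ MS ⇒ WS ⇒ MSS ⇒ XdwSS ⇒ ydwSS ⇒ ydwdS ⇒ ydwdd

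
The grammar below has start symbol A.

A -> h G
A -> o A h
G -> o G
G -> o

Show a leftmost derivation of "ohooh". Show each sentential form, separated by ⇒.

A ⇒ oAh ⇒ ohGh ⇒ ohoGh ⇒ ohooh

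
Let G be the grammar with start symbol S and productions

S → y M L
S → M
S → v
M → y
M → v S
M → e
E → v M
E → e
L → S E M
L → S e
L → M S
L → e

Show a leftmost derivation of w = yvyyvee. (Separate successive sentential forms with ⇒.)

S ⇒ yML ⇒ yvSL ⇒ yvyMLL ⇒ yvyyLL ⇒ yvyySeL ⇒ yvyyveL ⇒ yvyyvee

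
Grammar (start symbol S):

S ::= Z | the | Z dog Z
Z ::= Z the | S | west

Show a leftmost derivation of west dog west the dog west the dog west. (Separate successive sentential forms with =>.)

S => Z dog Z => Z the dog Z => S the dog Z => Z dog Z the dog Z => S dog Z the dog Z => Z dog Z dog Z the dog Z => west dog Z dog Z the dog Z => west dog Z the dog Z the dog Z => west dog west the dog Z the dog Z => west dog west the dog west the dog Z => west dog west the dog west the dog west

S => Z dog Z   [S ::= Z dog Z]
Z dog Z => Z the dog Z   [Z ::= Z the]
Z the dog Z => S the dog Z   [Z ::= S]
S the dog Z => Z dog Z the dog Z   [S ::= Z dog Z]
Z dog Z the dog Z => S dog Z the dog Z   [Z ::= S]
S dog Z the dog Z => Z dog Z dog Z the dog Z   [S ::= Z dog Z]
Z dog Z dog Z the dog Z => west dog Z dog Z the dog Z   [Z ::= west]
west dog Z dog Z the dog Z => west dog Z the dog Z the dog Z   [Z ::= Z the]
west dog Z the dog Z the dog Z => west dog west the dog Z the dog Z   [Z ::= west]
west dog west the dog Z the dog Z => west dog west the dog west the dog Z   [Z ::= west]
west dog west the dog west the dog Z => west dog west the dog west the dog west   [Z ::= west]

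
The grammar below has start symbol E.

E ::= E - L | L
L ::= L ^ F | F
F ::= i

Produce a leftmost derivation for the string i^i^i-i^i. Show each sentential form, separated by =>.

E=>E-L=>L-L=>L^F-L=>L^F^F-L=>F^F^F-L=>i^F^F-L=>i^i^F-L=>i^i^i-L=>i^i^i-L^F=>i^i^i-F^F=>i^i^i-i^F=>i^i^i-i^i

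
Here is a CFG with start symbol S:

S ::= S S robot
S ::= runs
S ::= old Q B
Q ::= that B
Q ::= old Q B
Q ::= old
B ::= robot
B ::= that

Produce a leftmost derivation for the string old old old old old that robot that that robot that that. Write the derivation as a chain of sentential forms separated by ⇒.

S ⇒ old Q B   [S ::= old Q B]
old Q B ⇒ old old Q B B   [Q ::= old Q B]
old old Q B B ⇒ old old old Q B B B   [Q ::= old Q B]
old old old Q B B B ⇒ old old old old Q B B B B   [Q ::= old Q B]
old old old old Q B B B B ⇒ old old old old old Q B B B B B   [Q ::= old Q B]
old old old old old Q B B B B B ⇒ old old old old old that B B B B B B   [Q ::= that B]
old old old old old that B B B B B B ⇒ old old old old old that robot B B B B B   [B ::= robot]
old old old old old that robot B B B B B ⇒ old old old old old that robot that B B B B   [B ::= that]
old old old old old that robot that B B B B ⇒ old old old old old that robot that that B B B   [B ::= that]
old old old old old that robot that that B B B ⇒ old old old old old that robot that that robot B B   [B ::= robot]
old old old old old that robot that that robot B B ⇒ old old old old old that robot that that robot that B   [B ::= that]
old old old old old that robot that that robot that B ⇒ old old old old old that robot that that robot that that   [B ::= that]

S ⇒ old Q B ⇒ old old Q B B ⇒ old old old Q B B B ⇒ old old old old Q B B B B ⇒ old old old old old Q B B B B B ⇒ old old old old old that B B B B B B ⇒ old old old old old that robot B B B B B ⇒ old old old old old that robot that B B B B ⇒ old old old old old that robot that that B B B ⇒ old old old old old that robot that that robot B B ⇒ old old old old old that robot that that robot that B ⇒ old old old old old that robot that that robot that that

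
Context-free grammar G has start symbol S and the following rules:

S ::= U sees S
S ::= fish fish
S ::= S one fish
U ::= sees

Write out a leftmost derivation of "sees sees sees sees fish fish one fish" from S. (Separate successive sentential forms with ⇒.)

S ⇒ U sees S   [S ::= U sees S]
U sees S ⇒ sees sees S   [U ::= sees]
sees sees S ⇒ sees sees U sees S   [S ::= U sees S]
sees sees U sees S ⇒ sees sees sees sees S   [U ::= sees]
sees sees sees sees S ⇒ sees sees sees sees S one fish   [S ::= S one fish]
sees sees sees sees S one fish ⇒ sees sees sees sees fish fish one fish   [S ::= fish fish]

S ⇒ U sees S ⇒ sees sees S ⇒ sees sees U sees S ⇒ sees sees sees sees S ⇒ sees sees sees sees S one fish ⇒ sees sees sees sees fish fish one fish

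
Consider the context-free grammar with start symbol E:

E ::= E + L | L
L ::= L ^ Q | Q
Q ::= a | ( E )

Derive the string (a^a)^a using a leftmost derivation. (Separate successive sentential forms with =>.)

E=>L=>L^Q=>Q^Q=>(E)^Q=>(L)^Q=>(L^Q)^Q=>(Q^Q)^Q=>(a^Q)^Q=>(a^a)^Q=>(a^a)^a

E => L   [E ::= L]
L => L^Q   [L ::= L ^ Q]
L^Q => Q^Q   [L ::= Q]
Q^Q => (E)^Q   [Q ::= ( E )]
(E)^Q => (L)^Q   [E ::= L]
(L)^Q => (L^Q)^Q   [L ::= L ^ Q]
(L^Q)^Q => (Q^Q)^Q   [L ::= Q]
(Q^Q)^Q => (a^Q)^Q   [Q ::= a]
(a^Q)^Q => (a^a)^Q   [Q ::= a]
(a^a)^Q => (a^a)^a   [Q ::= a]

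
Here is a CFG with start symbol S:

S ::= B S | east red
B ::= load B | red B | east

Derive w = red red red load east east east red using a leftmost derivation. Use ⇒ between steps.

S ⇒ B S ⇒ red B S ⇒ red red B S ⇒ red red red B S ⇒ red red red load B S ⇒ red red red load east S ⇒ red red red load east B S ⇒ red red red load east east S ⇒ red red red load east east east red

S ⇒ B S   [S ::= B S]
B S ⇒ red B S   [B ::= red B]
red B S ⇒ red red B S   [B ::= red B]
red red B S ⇒ red red red B S   [B ::= red B]
red red red B S ⇒ red red red load B S   [B ::= load B]
red red red load B S ⇒ red red red load east S   [B ::= east]
red red red load east S ⇒ red red red load east B S   [S ::= B S]
red red red load east B S ⇒ red red red load east east S   [B ::= east]
red red red load east east S ⇒ red red red load east east east red   [S ::= east red]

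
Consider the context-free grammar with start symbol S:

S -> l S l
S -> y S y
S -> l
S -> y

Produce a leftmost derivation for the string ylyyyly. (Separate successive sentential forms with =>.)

S => ySy   [S -> y S y]
ySy => ylSly   [S -> l S l]
ylSly => ylySyly   [S -> y S y]
ylySyly => ylyyyly   [S -> y]

S => ySy => ylSly => ylySyly => ylyyyly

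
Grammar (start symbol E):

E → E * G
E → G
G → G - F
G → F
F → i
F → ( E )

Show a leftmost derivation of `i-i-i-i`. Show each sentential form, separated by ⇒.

E ⇒ G ⇒ G-F ⇒ G-F-F ⇒ G-F-F-F ⇒ F-F-F-F ⇒ i-F-F-F ⇒ i-i-F-F ⇒ i-i-i-F ⇒ i-i-i-i

E ⇒ G   [E → G]
G ⇒ G-F   [G → G - F]
G-F ⇒ G-F-F   [G → G - F]
G-F-F ⇒ G-F-F-F   [G → G - F]
G-F-F-F ⇒ F-F-F-F   [G → F]
F-F-F-F ⇒ i-F-F-F   [F → i]
i-F-F-F ⇒ i-i-F-F   [F → i]
i-i-F-F ⇒ i-i-i-F   [F → i]
i-i-i-F ⇒ i-i-i-i   [F → i]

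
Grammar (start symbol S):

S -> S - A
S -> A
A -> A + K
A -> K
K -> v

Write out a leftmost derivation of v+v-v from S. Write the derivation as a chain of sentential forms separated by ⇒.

S⇒S-A⇒A-A⇒A+K-A⇒K+K-A⇒v+K-A⇒v+v-A⇒v+v-K⇒v+v-v

S ⇒ S-A   [S -> S - A]
S-A ⇒ A-A   [S -> A]
A-A ⇒ A+K-A   [A -> A + K]
A+K-A ⇒ K+K-A   [A -> K]
K+K-A ⇒ v+K-A   [K -> v]
v+K-A ⇒ v+v-A   [K -> v]
v+v-A ⇒ v+v-K   [A -> K]
v+v-K ⇒ v+v-v   [K -> v]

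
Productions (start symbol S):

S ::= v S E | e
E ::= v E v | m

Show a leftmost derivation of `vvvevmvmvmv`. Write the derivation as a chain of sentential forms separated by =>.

S => vSE   [S ::= v S E]
vSE => vvSEE   [S ::= v S E]
vvSEE => vvvSEEE   [S ::= v S E]
vvvSEEE => vvveEEE   [S ::= e]
vvveEEE => vvvevEvEE   [E ::= v E v]
vvvevEvEE => vvvevmvEE   [E ::= m]
vvvevmvEE => vvvevmvmE   [E ::= m]
vvvevmvmE => vvvevmvmvEv   [E ::= v E v]
vvvevmvmvEv => vvvevmvmvmv   [E ::= m]

S => vSE => vvSEE => vvvSEEE => vvveEEE => vvvevEvEE => vvvevmvEE => vvvevmvmE => vvvevmvmvEv => vvvevmvmvmv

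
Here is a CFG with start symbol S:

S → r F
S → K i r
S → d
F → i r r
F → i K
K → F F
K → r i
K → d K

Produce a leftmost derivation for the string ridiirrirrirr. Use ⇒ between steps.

S⇒rF⇒riK⇒ridK⇒ridFF⇒ridiKF⇒ridiFFF⇒ridiirrFF⇒ridiirrirrF⇒ridiirrirrirr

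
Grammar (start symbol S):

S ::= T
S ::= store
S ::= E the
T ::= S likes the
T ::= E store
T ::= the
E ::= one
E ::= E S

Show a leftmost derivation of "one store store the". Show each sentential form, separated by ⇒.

S ⇒ E the ⇒ E S the ⇒ E S S the ⇒ one S S the ⇒ one store S the ⇒ one store store the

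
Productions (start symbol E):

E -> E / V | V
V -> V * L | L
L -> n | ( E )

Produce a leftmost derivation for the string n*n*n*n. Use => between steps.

E => V => V*L => V*L*L => V*L*L*L => L*L*L*L => n*L*L*L => n*n*L*L => n*n*n*L => n*n*n*n

E => V   [E -> V]
V => V*L   [V -> V * L]
V*L => V*L*L   [V -> V * L]
V*L*L => V*L*L*L   [V -> V * L]
V*L*L*L => L*L*L*L   [V -> L]
L*L*L*L => n*L*L*L   [L -> n]
n*L*L*L => n*n*L*L   [L -> n]
n*n*L*L => n*n*n*L   [L -> n]
n*n*n*L => n*n*n*n   [L -> n]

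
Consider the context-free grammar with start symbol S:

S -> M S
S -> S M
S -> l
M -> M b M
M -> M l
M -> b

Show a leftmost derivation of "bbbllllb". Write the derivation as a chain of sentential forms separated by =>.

S => SM   [S -> S M]
SM => MSM   [S -> M S]
MSM => MlSM   [M -> M l]
MlSM => MllSM   [M -> M l]
MllSM => MlllSM   [M -> M l]
MlllSM => MbMlllSM   [M -> M b M]
MbMlllSM => bbMlllSM   [M -> b]
bbMlllSM => bbblllSM   [M -> b]
bbblllSM => bbbllllM   [S -> l]
bbbllllM => bbbllllb   [M -> b]

S => SM => MSM => MlSM => MllSM => MlllSM => MbMlllSM => bbMlllSM => bbblllSM => bbbllllM => bbbllllb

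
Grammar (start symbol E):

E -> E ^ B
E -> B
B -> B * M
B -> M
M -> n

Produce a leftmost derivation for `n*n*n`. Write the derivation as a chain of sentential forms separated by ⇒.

E ⇒ B ⇒ B*M ⇒ B*M*M ⇒ M*M*M ⇒ n*M*M ⇒ n*n*M ⇒ n*n*n

E ⇒ B   [E -> B]
B ⇒ B*M   [B -> B * M]
B*M ⇒ B*M*M   [B -> B * M]
B*M*M ⇒ M*M*M   [B -> M]
M*M*M ⇒ n*M*M   [M -> n]
n*M*M ⇒ n*n*M   [M -> n]
n*n*M ⇒ n*n*n   [M -> n]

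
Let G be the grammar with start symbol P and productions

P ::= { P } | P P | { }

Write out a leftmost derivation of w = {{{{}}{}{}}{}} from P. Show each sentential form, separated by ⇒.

P ⇒ {P}   [P ::= { P }]
{P} ⇒ {PP}   [P ::= P P]
{PP} ⇒ {{P}P}   [P ::= { P }]
{{P}P} ⇒ {{PP}P}   [P ::= P P]
{{PP}P} ⇒ {{{P}P}P}   [P ::= { P }]
{{{P}P}P} ⇒ {{{{}}P}P}   [P ::= { }]
{{{{}}P}P} ⇒ {{{{}}PP}P}   [P ::= P P]
{{{{}}PP}P} ⇒ {{{{}}{}P}P}   [P ::= { }]
{{{{}}{}P}P} ⇒ {{{{}}{}{}}P}   [P ::= { }]
{{{{}}{}{}}P} ⇒ {{{{}}{}{}}{}}   [P ::= { }]

P ⇒ {P} ⇒ {PP} ⇒ {{P}P} ⇒ {{PP}P} ⇒ {{{P}P}P} ⇒ {{{{}}P}P} ⇒ {{{{}}PP}P} ⇒ {{{{}}{}P}P} ⇒ {{{{}}{}{}}P} ⇒ {{{{}}{}{}}{}}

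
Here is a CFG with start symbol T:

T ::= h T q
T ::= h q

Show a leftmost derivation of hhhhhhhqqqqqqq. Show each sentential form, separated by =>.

T=>hTq=>hhTqq=>hhhTqqq=>hhhhTqqqq=>hhhhhTqqqqq=>hhhhhhTqqqqqq=>hhhhhhhqqqqqqq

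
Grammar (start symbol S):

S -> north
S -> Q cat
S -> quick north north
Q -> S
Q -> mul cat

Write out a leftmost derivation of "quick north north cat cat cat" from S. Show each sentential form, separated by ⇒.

S ⇒ Q cat ⇒ S cat ⇒ Q cat cat ⇒ S cat cat ⇒ Q cat cat cat ⇒ S cat cat cat ⇒ quick north north cat cat cat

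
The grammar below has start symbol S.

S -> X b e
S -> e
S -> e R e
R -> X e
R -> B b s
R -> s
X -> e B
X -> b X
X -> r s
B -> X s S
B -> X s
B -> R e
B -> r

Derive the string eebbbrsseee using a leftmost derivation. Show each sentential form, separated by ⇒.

S ⇒ eRe   [S -> e R e]
eRe ⇒ eXee   [R -> X e]
eXee ⇒ eeBee   [X -> e B]
eeBee ⇒ eeXsSee   [B -> X s S]
eeXsSee ⇒ eebXsSee   [X -> b X]
eebXsSee ⇒ eebbXsSee   [X -> b X]
eebbXsSee ⇒ eebbbXsSee   [X -> b X]
eebbbXsSee ⇒ eebbbrssSee   [X -> r s]
eebbbrssSee ⇒ eebbbrsseee   [S -> e]

S⇒eRe⇒eXee⇒eeBee⇒eeXsSee⇒eebXsSee⇒eebbXsSee⇒eebbbXsSee⇒eebbbrssSee⇒eebbbrsseee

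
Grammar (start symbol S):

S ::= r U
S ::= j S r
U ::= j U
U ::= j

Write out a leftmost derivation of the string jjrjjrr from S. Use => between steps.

S => jSr   [S ::= j S r]
jSr => jjSrr   [S ::= j S r]
jjSrr => jjrUrr   [S ::= r U]
jjrUrr => jjrjUrr   [U ::= j U]
jjrjUrr => jjrjjrr   [U ::= j]

S=>jSr=>jjSrr=>jjrUrr=>jjrjUrr=>jjrjjrr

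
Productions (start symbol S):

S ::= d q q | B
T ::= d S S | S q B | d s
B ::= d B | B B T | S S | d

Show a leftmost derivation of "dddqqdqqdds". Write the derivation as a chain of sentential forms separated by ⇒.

S ⇒ B   [S ::= B]
B ⇒ dB   [B ::= d B]
dB ⇒ dBBT   [B ::= B B T]
dBBT ⇒ ddBBT   [B ::= d B]
ddBBT ⇒ ddSSBT   [B ::= S S]
ddSSBT ⇒ dddqqSBT   [S ::= d q q]
dddqqSBT ⇒ dddqqdqqBT   [S ::= d q q]
dddqqdqqBT ⇒ dddqqdqqdT   [B ::= d]
dddqqdqqdT ⇒ dddqqdqqdds   [T ::= d s]

S ⇒ B ⇒ dB ⇒ dBBT ⇒ ddBBT ⇒ ddSSBT ⇒ dddqqSBT ⇒ dddqqdqqBT ⇒ dddqqdqqdT ⇒ dddqqdqqdds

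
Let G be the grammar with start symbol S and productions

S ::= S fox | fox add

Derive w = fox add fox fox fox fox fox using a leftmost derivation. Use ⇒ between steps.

S ⇒ S fox   [S ::= S fox]
S fox ⇒ S fox fox   [S ::= S fox]
S fox fox ⇒ S fox fox fox   [S ::= S fox]
S fox fox fox ⇒ S fox fox fox fox   [S ::= S fox]
S fox fox fox fox ⇒ S fox fox fox fox fox   [S ::= S fox]
S fox fox fox fox fox ⇒ fox add fox fox fox fox fox   [S ::= fox add]

S ⇒ S fox ⇒ S fox fox ⇒ S fox fox fox ⇒ S fox fox fox fox ⇒ S fox fox fox fox fox ⇒ fox add fox fox fox fox fox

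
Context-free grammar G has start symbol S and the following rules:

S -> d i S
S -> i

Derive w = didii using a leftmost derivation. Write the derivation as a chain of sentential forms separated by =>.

S => diS => didiS => didii

S => diS   [S -> d i S]
diS => didiS   [S -> d i S]
didiS => didii   [S -> i]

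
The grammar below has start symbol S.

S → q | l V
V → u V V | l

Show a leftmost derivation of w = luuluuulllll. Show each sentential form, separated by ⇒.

S ⇒ lV ⇒ luVV ⇒ luuVVV ⇒ luulVV ⇒ luuluVVV ⇒ luuluuVVVV ⇒ luuluuuVVVVV ⇒ luuluuulVVVV ⇒ luuluuullVVV ⇒ luuluuulllVV ⇒ luuluuullllV ⇒ luuluuulllll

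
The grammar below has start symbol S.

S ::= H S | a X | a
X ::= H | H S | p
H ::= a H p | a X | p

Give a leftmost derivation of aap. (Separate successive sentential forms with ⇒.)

S ⇒ aX ⇒ aH ⇒ aaX ⇒ aap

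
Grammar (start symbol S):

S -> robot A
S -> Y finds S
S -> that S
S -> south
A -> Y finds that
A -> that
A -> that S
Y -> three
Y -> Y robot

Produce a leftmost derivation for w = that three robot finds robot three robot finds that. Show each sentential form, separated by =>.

S => that S => that Y finds S => that Y robot finds S => that three robot finds S => that three robot finds robot A => that three robot finds robot Y finds that => that three robot finds robot Y robot finds that => that three robot finds robot three robot finds that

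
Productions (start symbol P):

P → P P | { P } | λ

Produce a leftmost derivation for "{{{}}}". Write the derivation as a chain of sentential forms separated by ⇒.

P ⇒ {P}   [P → { P }]
{P} ⇒ {{P}}   [P → { P }]
{{P}} ⇒ {{PP}}   [P → P P]
{{PP}} ⇒ {{{P}P}}   [P → { P }]
{{{P}P}} ⇒ {{{}P}}   [P → λ]
{{{}P}} ⇒ {{{}}}   [P → λ]

P ⇒ {P} ⇒ {{P}} ⇒ {{PP}} ⇒ {{{P}P}} ⇒ {{{}P}} ⇒ {{{}}}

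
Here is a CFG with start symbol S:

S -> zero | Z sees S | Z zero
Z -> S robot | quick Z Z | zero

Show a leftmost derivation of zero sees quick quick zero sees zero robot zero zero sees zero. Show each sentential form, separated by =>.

S => Z sees S   [S -> Z sees S]
Z sees S => zero sees S   [Z -> zero]
zero sees S => zero sees Z sees S   [S -> Z sees S]
zero sees Z sees S => zero sees quick Z Z sees S   [Z -> quick Z Z]
zero sees quick Z Z sees S => zero sees quick quick Z Z Z sees S   [Z -> quick Z Z]
zero sees quick quick Z Z Z sees S => zero sees quick quick S robot Z Z sees S   [Z -> S robot]
zero sees quick quick S robot Z Z sees S => zero sees quick quick Z sees S robot Z Z sees S   [S -> Z sees S]
zero sees quick quick Z sees S robot Z Z sees S => zero sees quick quick zero sees S robot Z Z sees S   [Z -> zero]
zero sees quick quick zero sees S robot Z Z sees S => zero sees quick quick zero sees zero robot Z Z sees S   [S -> zero]
zero sees quick quick zero sees zero robot Z Z sees S => zero sees quick quick zero sees zero robot zero Z sees S   [Z -> zero]
zero sees quick quick zero sees zero robot zero Z sees S => zero sees quick quick zero sees zero robot zero zero sees S   [Z -> zero]
zero sees quick quick zero sees zero robot zero zero sees S => zero sees quick quick zero sees zero robot zero zero sees zero   [S -> zero]

S => Z sees S => zero sees S => zero sees Z sees S => zero sees quick Z Z sees S => zero sees quick quick Z Z Z sees S => zero sees quick quick S robot Z Z sees S => zero sees quick quick Z sees S robot Z Z sees S => zero sees quick quick zero sees S robot Z Z sees S => zero sees quick quick zero sees zero robot Z Z sees S => zero sees quick quick zero sees zero robot zero Z sees S => zero sees quick quick zero sees zero robot zero zero sees S => zero sees quick quick zero sees zero robot zero zero sees zero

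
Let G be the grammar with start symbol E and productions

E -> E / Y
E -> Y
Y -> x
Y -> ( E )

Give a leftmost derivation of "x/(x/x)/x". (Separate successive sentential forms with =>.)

E => E/Y => E/Y/Y => Y/Y/Y => x/Y/Y => x/(E)/Y => x/(E/Y)/Y => x/(Y/Y)/Y => x/(x/Y)/Y => x/(x/x)/Y => x/(x/x)/x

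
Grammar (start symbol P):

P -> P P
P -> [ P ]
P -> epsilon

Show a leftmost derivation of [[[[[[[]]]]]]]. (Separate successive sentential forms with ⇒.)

P ⇒ [P] ⇒ [PP] ⇒ [PPP] ⇒ [[P]PP] ⇒ [[[P]]PP] ⇒ [[[[P]]]PP] ⇒ [[[[[P]]]]PP] ⇒ [[[[[[P]]]]]PP] ⇒ [[[[[[[P]]]]]]PP] ⇒ [[[[[[[]]]]]]PP] ⇒ [[[[[[[]]]]]]P] ⇒ [[[[[[[]]]]]]]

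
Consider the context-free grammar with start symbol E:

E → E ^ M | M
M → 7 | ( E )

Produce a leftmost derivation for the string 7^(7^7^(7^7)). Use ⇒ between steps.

E ⇒ E^M   [E → E ^ M]
E^M ⇒ M^M   [E → M]
M^M ⇒ 7^M   [M → 7]
7^M ⇒ 7^(E)   [M → ( E )]
7^(E) ⇒ 7^(E^M)   [E → E ^ M]
7^(E^M) ⇒ 7^(E^M^M)   [E → E ^ M]
7^(E^M^M) ⇒ 7^(M^M^M)   [E → M]
7^(M^M^M) ⇒ 7^(7^M^M)   [M → 7]
7^(7^M^M) ⇒ 7^(7^7^M)   [M → 7]
7^(7^7^M) ⇒ 7^(7^7^(E))   [M → ( E )]
7^(7^7^(E)) ⇒ 7^(7^7^(E^M))   [E → E ^ M]
7^(7^7^(E^M)) ⇒ 7^(7^7^(M^M))   [E → M]
7^(7^7^(M^M)) ⇒ 7^(7^7^(7^M))   [M → 7]
7^(7^7^(7^M)) ⇒ 7^(7^7^(7^7))   [M → 7]

E⇒E^M⇒M^M⇒7^M⇒7^(E)⇒7^(E^M)⇒7^(E^M^M)⇒7^(M^M^M)⇒7^(7^M^M)⇒7^(7^7^M)⇒7^(7^7^(E))⇒7^(7^7^(E^M))⇒7^(7^7^(M^M))⇒7^(7^7^(7^M))⇒7^(7^7^(7^7))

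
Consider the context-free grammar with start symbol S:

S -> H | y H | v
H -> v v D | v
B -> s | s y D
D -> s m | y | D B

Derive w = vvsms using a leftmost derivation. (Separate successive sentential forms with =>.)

S => H => vvD => vvDB => vvsmB => vvsms

S => H   [S -> H]
H => vvD   [H -> v v D]
vvD => vvDB   [D -> D B]
vvDB => vvsmB   [D -> s m]
vvsmB => vvsms   [B -> s]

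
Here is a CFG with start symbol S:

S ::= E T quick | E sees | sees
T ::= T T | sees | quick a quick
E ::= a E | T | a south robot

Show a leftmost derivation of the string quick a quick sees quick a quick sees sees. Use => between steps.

S => E sees   [S ::= E sees]
E sees => T sees   [E ::= T]
T sees => T T sees   [T ::= T T]
T T sees => quick a quick T sees   [T ::= quick a quick]
quick a quick T sees => quick a quick T T sees   [T ::= T T]
quick a quick T T sees => quick a quick T T T sees   [T ::= T T]
quick a quick T T T sees => quick a quick sees T T sees   [T ::= sees]
quick a quick sees T T sees => quick a quick sees quick a quick T sees   [T ::= quick a quick]
quick a quick sees quick a quick T sees => quick a quick sees quick a quick sees sees   [T ::= sees]

S => E sees => T sees => T T sees => quick a quick T sees => quick a quick T T sees => quick a quick T T T sees => quick a quick sees T T sees => quick a quick sees quick a quick T sees => quick a quick sees quick a quick sees sees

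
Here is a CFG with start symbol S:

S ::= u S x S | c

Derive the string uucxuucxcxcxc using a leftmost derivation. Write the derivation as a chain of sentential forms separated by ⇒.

S ⇒ uSxS ⇒ uuSxSxS ⇒ uucxSxS ⇒ uucxuSxSxS ⇒ uucxuuSxSxSxS ⇒ uucxuucxSxSxS ⇒ uucxuucxcxSxS ⇒ uucxuucxcxcxS ⇒ uucxuucxcxcxc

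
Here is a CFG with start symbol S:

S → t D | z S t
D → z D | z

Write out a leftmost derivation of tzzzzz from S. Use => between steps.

S => tD => tzD => tzzD => tzzzD => tzzzzD => tzzzzz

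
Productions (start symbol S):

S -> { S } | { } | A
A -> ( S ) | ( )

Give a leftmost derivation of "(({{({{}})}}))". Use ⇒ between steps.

S ⇒ A   [S -> A]
A ⇒ (S)   [A -> ( S )]
(S) ⇒ (A)   [S -> A]
(A) ⇒ ((S))   [A -> ( S )]
((S)) ⇒ (({S}))   [S -> { S }]
(({S})) ⇒ (({{S}}))   [S -> { S }]
(({{S}})) ⇒ (({{A}}))   [S -> A]
(({{A}})) ⇒ (({{(S)}}))   [A -> ( S )]
(({{(S)}})) ⇒ (({{({S})}}))   [S -> { S }]
(({{({S})}})) ⇒ (({{({{}})}}))   [S -> { }]

S ⇒ A ⇒ (S) ⇒ (A) ⇒ ((S)) ⇒ (({S})) ⇒ (({{S}})) ⇒ (({{A}})) ⇒ (({{(S)}})) ⇒ (({{({S})}})) ⇒ (({{({{}})}}))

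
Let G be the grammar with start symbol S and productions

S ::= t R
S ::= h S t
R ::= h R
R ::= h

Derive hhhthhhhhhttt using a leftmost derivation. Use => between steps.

S=>hSt=>hhStt=>hhhSttt=>hhhtRttt=>hhhthRttt=>hhhthhRttt=>hhhthhhRttt=>hhhthhhhRttt=>hhhthhhhhRttt=>hhhthhhhhhttt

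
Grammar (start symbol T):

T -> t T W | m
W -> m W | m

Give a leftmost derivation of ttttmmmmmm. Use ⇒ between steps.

T ⇒ tTW ⇒ ttTWW ⇒ tttTWWW ⇒ ttttTWWWW ⇒ ttttmWWWW ⇒ ttttmmWWWW ⇒ ttttmmmWWW ⇒ ttttmmmmWW ⇒ ttttmmmmmW ⇒ ttttmmmmmm

T ⇒ tTW   [T -> t T W]
tTW ⇒ ttTWW   [T -> t T W]
ttTWW ⇒ tttTWWW   [T -> t T W]
tttTWWW ⇒ ttttTWWWW   [T -> t T W]
ttttTWWWW ⇒ ttttmWWWW   [T -> m]
ttttmWWWW ⇒ ttttmmWWWW   [W -> m W]
ttttmmWWWW ⇒ ttttmmmWWW   [W -> m]
ttttmmmWWW ⇒ ttttmmmmWW   [W -> m]
ttttmmmmWW ⇒ ttttmmmmmW   [W -> m]
ttttmmmmmW ⇒ ttttmmmmmm   [W -> m]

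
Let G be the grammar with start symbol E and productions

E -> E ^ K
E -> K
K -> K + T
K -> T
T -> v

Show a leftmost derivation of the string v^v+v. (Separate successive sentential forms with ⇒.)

E⇒E^K⇒K^K⇒T^K⇒v^K⇒v^K+T⇒v^T+T⇒v^v+T⇒v^v+v

E ⇒ E^K   [E -> E ^ K]
E^K ⇒ K^K   [E -> K]
K^K ⇒ T^K   [K -> T]
T^K ⇒ v^K   [T -> v]
v^K ⇒ v^K+T   [K -> K + T]
v^K+T ⇒ v^T+T   [K -> T]
v^T+T ⇒ v^v+T   [T -> v]
v^v+T ⇒ v^v+v   [T -> v]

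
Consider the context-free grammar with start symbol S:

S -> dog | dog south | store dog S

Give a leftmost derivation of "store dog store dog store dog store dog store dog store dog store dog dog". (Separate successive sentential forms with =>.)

S => store dog S => store dog store dog S => store dog store dog store dog S => store dog store dog store dog store dog S => store dog store dog store dog store dog store dog S => store dog store dog store dog store dog store dog store dog S => store dog store dog store dog store dog store dog store dog store dog S => store dog store dog store dog store dog store dog store dog store dog dog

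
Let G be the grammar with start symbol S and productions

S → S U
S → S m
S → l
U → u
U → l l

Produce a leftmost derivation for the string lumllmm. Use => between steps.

S => Sm => Smm => SUmm => SmUmm => SUmUmm => lUmUmm => lumUmm => lumllmm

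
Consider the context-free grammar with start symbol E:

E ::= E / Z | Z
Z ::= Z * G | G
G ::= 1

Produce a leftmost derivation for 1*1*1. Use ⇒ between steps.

E⇒Z⇒Z*G⇒Z*G*G⇒G*G*G⇒1*G*G⇒1*1*G⇒1*1*1

E ⇒ Z   [E ::= Z]
Z ⇒ Z*G   [Z ::= Z * G]
Z*G ⇒ Z*G*G   [Z ::= Z * G]
Z*G*G ⇒ G*G*G   [Z ::= G]
G*G*G ⇒ 1*G*G   [G ::= 1]
1*G*G ⇒ 1*1*G   [G ::= 1]
1*1*G ⇒ 1*1*1   [G ::= 1]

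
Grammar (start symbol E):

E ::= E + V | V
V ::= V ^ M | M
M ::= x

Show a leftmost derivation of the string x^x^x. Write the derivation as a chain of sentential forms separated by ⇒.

E ⇒ V ⇒ V^M ⇒ V^M^M ⇒ M^M^M ⇒ x^M^M ⇒ x^x^M ⇒ x^x^x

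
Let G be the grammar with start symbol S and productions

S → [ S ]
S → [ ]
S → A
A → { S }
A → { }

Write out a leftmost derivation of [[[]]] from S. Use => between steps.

S=>[S]=>[[S]]=>[[[]]]

S => [S]   [S → [ S ]]
[S] => [[S]]   [S → [ S ]]
[[S]] => [[[]]]   [S → [ ]]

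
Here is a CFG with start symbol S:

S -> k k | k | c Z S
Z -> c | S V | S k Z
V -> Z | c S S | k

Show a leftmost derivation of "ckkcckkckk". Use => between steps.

S => cZS => cSVS => ckkVS => ckkZS => ckkSkZS => ckkcZSkZS => ckkccSkZS => ckkcckkZS => ckkcckkcS => ckkcckkckk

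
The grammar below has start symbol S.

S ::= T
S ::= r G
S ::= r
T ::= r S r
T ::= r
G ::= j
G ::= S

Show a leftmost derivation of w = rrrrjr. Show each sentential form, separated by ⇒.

S ⇒ rG   [S ::= r G]
rG ⇒ rS   [G ::= S]
rS ⇒ rrG   [S ::= r G]
rrG ⇒ rrS   [G ::= S]
rrS ⇒ rrT   [S ::= T]
rrT ⇒ rrrSr   [T ::= r S r]
rrrSr ⇒ rrrrGr   [S ::= r G]
rrrrGr ⇒ rrrrjr   [G ::= j]

S ⇒ rG ⇒ rS ⇒ rrG ⇒ rrS ⇒ rrT ⇒ rrrSr ⇒ rrrrGr ⇒ rrrrjr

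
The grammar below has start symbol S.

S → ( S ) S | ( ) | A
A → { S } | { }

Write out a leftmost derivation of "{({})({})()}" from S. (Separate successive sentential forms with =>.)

S => A => {S} => {(S)S} => {(A)S} => {({})S} => {({})(S)S} => {({})(A)S} => {({})({})S} => {({})({})()}

S => A   [S → A]
A => {S}   [A → { S }]
{S} => {(S)S}   [S → ( S ) S]
{(S)S} => {(A)S}   [S → A]
{(A)S} => {({})S}   [A → { }]
{({})S} => {({})(S)S}   [S → ( S ) S]
{({})(S)S} => {({})(A)S}   [S → A]
{({})(A)S} => {({})({})S}   [A → { }]
{({})({})S} => {({})({})()}   [S → ( )]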